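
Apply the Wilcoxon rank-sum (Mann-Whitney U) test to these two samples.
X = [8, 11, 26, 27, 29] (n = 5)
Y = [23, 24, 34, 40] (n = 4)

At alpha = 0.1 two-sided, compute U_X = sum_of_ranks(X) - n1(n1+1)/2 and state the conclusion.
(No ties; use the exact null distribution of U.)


Step 1: Combine and sort all 9 observations; assign midranks.
sorted (value, group): (8,X), (11,X), (23,Y), (24,Y), (26,X), (27,X), (29,X), (34,Y), (40,Y)
ranks: 8->1, 11->2, 23->3, 24->4, 26->5, 27->6, 29->7, 34->8, 40->9
Step 2: Rank sum for X: R1 = 1 + 2 + 5 + 6 + 7 = 21.
Step 3: U_X = R1 - n1(n1+1)/2 = 21 - 5*6/2 = 21 - 15 = 6.
       U_Y = n1*n2 - U_X = 20 - 6 = 14.
Step 4: No ties, so the exact null distribution of U (based on enumerating the C(9,5) = 126 equally likely rank assignments) gives the two-sided p-value.
Step 5: p-value = 0.412698; compare to alpha = 0.1. fail to reject H0.

U_X = 6, p = 0.412698, fail to reject H0 at alpha = 0.1.


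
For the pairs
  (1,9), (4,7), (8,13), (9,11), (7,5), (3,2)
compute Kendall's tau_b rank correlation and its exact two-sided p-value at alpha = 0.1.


Step 1: Enumerate the 15 unordered pairs (i,j) with i<j and classify each by sign(x_j-x_i) * sign(y_j-y_i).
  (1,2):dx=+3,dy=-2->D; (1,3):dx=+7,dy=+4->C; (1,4):dx=+8,dy=+2->C; (1,5):dx=+6,dy=-4->D
  (1,6):dx=+2,dy=-7->D; (2,3):dx=+4,dy=+6->C; (2,4):dx=+5,dy=+4->C; (2,5):dx=+3,dy=-2->D
  (2,6):dx=-1,dy=-5->C; (3,4):dx=+1,dy=-2->D; (3,5):dx=-1,dy=-8->C; (3,6):dx=-5,dy=-11->C
  (4,5):dx=-2,dy=-6->C; (4,6):dx=-6,dy=-9->C; (5,6):dx=-4,dy=-3->C
Step 2: C = 10, D = 5, total pairs = 15.
Step 3: tau = (C - D)/(n(n-1)/2) = (10 - 5)/15 = 0.333333.
Step 4: Exact two-sided p-value (enumerate n! = 720 permutations of y under H0): p = 0.469444.
Step 5: alpha = 0.1. fail to reject H0.

tau_b = 0.3333 (C=10, D=5), p = 0.469444, fail to reject H0.


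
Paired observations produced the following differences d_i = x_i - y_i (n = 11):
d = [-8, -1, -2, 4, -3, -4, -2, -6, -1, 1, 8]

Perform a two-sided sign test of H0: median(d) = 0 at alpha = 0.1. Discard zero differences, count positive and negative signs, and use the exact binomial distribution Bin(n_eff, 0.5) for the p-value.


Step 1: Discard zero differences. Original n = 11; n_eff = number of nonzero differences = 11.
Nonzero differences (with sign): -8, -1, -2, +4, -3, -4, -2, -6, -1, +1, +8
Step 2: Count signs: positive = 3, negative = 8.
Step 3: Under H0: P(positive) = 0.5, so the number of positives S ~ Bin(11, 0.5).
Step 4: Two-sided exact p-value = sum of Bin(11,0.5) probabilities at or below the observed probability = 0.226562.
Step 5: alpha = 0.1. fail to reject H0.

n_eff = 11, pos = 3, neg = 8, p = 0.226562, fail to reject H0.


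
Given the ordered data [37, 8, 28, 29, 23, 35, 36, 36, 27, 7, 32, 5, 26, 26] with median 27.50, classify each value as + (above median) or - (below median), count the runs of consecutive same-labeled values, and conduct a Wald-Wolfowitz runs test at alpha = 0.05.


Step 1: Compute median = 27.50; label A = above, B = below.
Labels in order: ABAABAAABBABBB  (n_A = 7, n_B = 7)
Step 2: Count runs R = 8.
Step 3: Under H0 (random ordering), E[R] = 2*n_A*n_B/(n_A+n_B) + 1 = 2*7*7/14 + 1 = 8.0000.
        Var[R] = 2*n_A*n_B*(2*n_A*n_B - n_A - n_B) / ((n_A+n_B)^2 * (n_A+n_B-1)) = 8232/2548 = 3.2308.
        SD[R] = 1.7974.
Step 4: R = E[R], so z = 0 with no continuity correction.
Step 5: Two-sided p-value via normal approximation = 2*(1 - Phi(|z|)) = 1.000000.
Step 6: alpha = 0.05. fail to reject H0.

R = 8, z = 0.0000, p = 1.000000, fail to reject H0.


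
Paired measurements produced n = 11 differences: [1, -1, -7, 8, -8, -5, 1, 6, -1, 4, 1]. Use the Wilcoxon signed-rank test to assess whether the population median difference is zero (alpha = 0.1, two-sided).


Step 1: Drop any zero differences (none here) and take |d_i|.
|d| = [1, 1, 7, 8, 8, 5, 1, 6, 1, 4, 1]
Step 2: Midrank |d_i| (ties get averaged ranks).
ranks: |1|->3, |1|->3, |7|->9, |8|->10.5, |8|->10.5, |5|->7, |1|->3, |6|->8, |1|->3, |4|->6, |1|->3
Step 3: Attach original signs; sum ranks with positive sign and with negative sign.
W+ = 3 + 10.5 + 3 + 8 + 6 + 3 = 33.5
W- = 3 + 9 + 10.5 + 7 + 3 = 32.5
(Check: W+ + W- = 66 should equal n(n+1)/2 = 66.)
Step 4: Test statistic W = min(W+, W-) = 32.5.
Step 5: Ties in |d|, so use the tie-corrected normal approximation.
        E[W] = n(n+1)/4 = 11*12/4 = 33.
        Tie groups: |d|=1 (t=5), |d|=8 (t=2); sum(t^3 - t) = 126.
        Var[W] = n(n+1)(2n+1)/24 - sum(t^3-t)/48 = 3036/24 - 126/48 = 123.875.
        z = (W - E[W]) / sqrt(Var[W]) = (32.5 - 33) / 11.1299 = -0.0449.
        Two-sided p = 2*Phi(z) = 0.964168.
Step 6: alpha = 0.1. fail to reject H0.

W+ = 33.5, W- = 32.5, W = min = 32.5, p = 0.964168, fail to reject H0.


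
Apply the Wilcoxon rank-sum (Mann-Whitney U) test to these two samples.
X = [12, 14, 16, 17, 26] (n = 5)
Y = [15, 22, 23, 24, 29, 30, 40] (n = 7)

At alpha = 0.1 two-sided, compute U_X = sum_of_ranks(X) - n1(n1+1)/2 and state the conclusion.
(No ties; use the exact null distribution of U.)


Step 1: Combine and sort all 12 observations; assign midranks.
sorted (value, group): (12,X), (14,X), (15,Y), (16,X), (17,X), (22,Y), (23,Y), (24,Y), (26,X), (29,Y), (30,Y), (40,Y)
ranks: 12->1, 14->2, 15->3, 16->4, 17->5, 22->6, 23->7, 24->8, 26->9, 29->10, 30->11, 40->12
Step 2: Rank sum for X: R1 = 1 + 2 + 4 + 5 + 9 = 21.
Step 3: U_X = R1 - n1(n1+1)/2 = 21 - 5*6/2 = 21 - 15 = 6.
       U_Y = n1*n2 - U_X = 35 - 6 = 29.
Step 4: No ties, so the exact null distribution of U (based on enumerating the C(12,5) = 792 equally likely rank assignments) gives the two-sided p-value.
Step 5: p-value = 0.073232; compare to alpha = 0.1. reject H0.

U_X = 6, p = 0.073232, reject H0 at alpha = 0.1.


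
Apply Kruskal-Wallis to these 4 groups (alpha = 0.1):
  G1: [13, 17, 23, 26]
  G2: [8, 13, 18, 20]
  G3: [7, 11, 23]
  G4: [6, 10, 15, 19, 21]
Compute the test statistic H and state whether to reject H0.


Step 1: Combine all N = 16 observations and assign midranks.
sorted (value, group, rank): (6,G4,1), (7,G3,2), (8,G2,3), (10,G4,4), (11,G3,5), (13,G1,6.5), (13,G2,6.5), (15,G4,8), (17,G1,9), (18,G2,10), (19,G4,11), (20,G2,12), (21,G4,13), (23,G1,14.5), (23,G3,14.5), (26,G1,16)
Step 2: Sum ranks within each group.
R_1 = 46 (n_1 = 4)
R_2 = 31.5 (n_2 = 4)
R_3 = 21.5 (n_3 = 3)
R_4 = 37 (n_4 = 5)
Step 3: H = 12/(N(N+1)) * sum(R_i^2/n_i) - 3(N+1)
     = 12/(16*17) * (46^2/4 + 31.5^2/4 + 21.5^2/3 + 37^2/5) - 3*17
     = 0.044118 * 1204.95 - 51
     = 2.159375.
Step 4: Ties present; correction factor C = 1 - 12/(16^3 - 16) = 0.997059. Corrected H = 2.159375 / 0.997059 = 2.165745.
Step 5: Under H0, H ~ chi^2(3); p-value = 0.538727.
Step 6: alpha = 0.1. fail to reject H0.

H = 2.1657, df = 3, p = 0.538727, fail to reject H0.


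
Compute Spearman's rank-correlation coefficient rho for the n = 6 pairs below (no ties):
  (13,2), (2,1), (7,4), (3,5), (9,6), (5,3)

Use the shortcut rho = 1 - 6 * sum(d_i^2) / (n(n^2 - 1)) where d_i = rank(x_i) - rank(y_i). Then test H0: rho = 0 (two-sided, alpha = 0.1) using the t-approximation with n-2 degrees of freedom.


Step 1: Rank x and y separately (midranks; no ties here).
rank(x): 13->6, 2->1, 7->4, 3->2, 9->5, 5->3
rank(y): 2->2, 1->1, 4->4, 5->5, 6->6, 3->3
Step 2: d_i = R_x(i) - R_y(i); compute d_i^2.
  (6-2)^2=16, (1-1)^2=0, (4-4)^2=0, (2-5)^2=9, (5-6)^2=1, (3-3)^2=0
sum(d^2) = 26.
Step 3: rho = 1 - 6*26 / (6*(6^2 - 1)) = 1 - 156/210 = 0.257143.
Step 4: Under H0, t = rho * sqrt((n-2)/(1-rho^2)) = 0.5322 ~ t(4).
Step 5: Two-sided p-value from the t-distribution with 4 df = 0.622787.
Step 6: alpha = 0.1. fail to reject H0.

rho = 0.2571, p = 0.622787, fail to reject H0 at alpha = 0.1.


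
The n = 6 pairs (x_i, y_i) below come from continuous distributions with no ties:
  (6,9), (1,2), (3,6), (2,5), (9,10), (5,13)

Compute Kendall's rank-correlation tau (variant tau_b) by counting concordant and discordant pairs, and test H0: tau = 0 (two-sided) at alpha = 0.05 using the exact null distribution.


Step 1: Enumerate the 15 unordered pairs (i,j) with i<j and classify each by sign(x_j-x_i) * sign(y_j-y_i).
  (1,2):dx=-5,dy=-7->C; (1,3):dx=-3,dy=-3->C; (1,4):dx=-4,dy=-4->C; (1,5):dx=+3,dy=+1->C
  (1,6):dx=-1,dy=+4->D; (2,3):dx=+2,dy=+4->C; (2,4):dx=+1,dy=+3->C; (2,5):dx=+8,dy=+8->C
  (2,6):dx=+4,dy=+11->C; (3,4):dx=-1,dy=-1->C; (3,5):dx=+6,dy=+4->C; (3,6):dx=+2,dy=+7->C
  (4,5):dx=+7,dy=+5->C; (4,6):dx=+3,dy=+8->C; (5,6):dx=-4,dy=+3->D
Step 2: C = 13, D = 2, total pairs = 15.
Step 3: tau = (C - D)/(n(n-1)/2) = (13 - 2)/15 = 0.733333.
Step 4: Exact two-sided p-value (enumerate n! = 720 permutations of y under H0): p = 0.055556.
Step 5: alpha = 0.05. fail to reject H0.

tau_b = 0.7333 (C=13, D=2), p = 0.055556, fail to reject H0.


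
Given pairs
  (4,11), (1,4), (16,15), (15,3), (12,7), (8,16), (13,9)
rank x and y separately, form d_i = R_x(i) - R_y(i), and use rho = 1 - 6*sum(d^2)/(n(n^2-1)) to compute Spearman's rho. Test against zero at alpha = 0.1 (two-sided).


Step 1: Rank x and y separately (midranks; no ties here).
rank(x): 4->2, 1->1, 16->7, 15->6, 12->4, 8->3, 13->5
rank(y): 11->5, 4->2, 15->6, 3->1, 7->3, 16->7, 9->4
Step 2: d_i = R_x(i) - R_y(i); compute d_i^2.
  (2-5)^2=9, (1-2)^2=1, (7-6)^2=1, (6-1)^2=25, (4-3)^2=1, (3-7)^2=16, (5-4)^2=1
sum(d^2) = 54.
Step 3: rho = 1 - 6*54 / (7*(7^2 - 1)) = 1 - 324/336 = 0.035714.
Step 4: Under H0, t = rho * sqrt((n-2)/(1-rho^2)) = 0.0799 ~ t(5).
Step 5: Two-sided p-value from the t-distribution with 5 df = 0.939408.
Step 6: alpha = 0.1. fail to reject H0.

rho = 0.0357, p = 0.939408, fail to reject H0 at alpha = 0.1.


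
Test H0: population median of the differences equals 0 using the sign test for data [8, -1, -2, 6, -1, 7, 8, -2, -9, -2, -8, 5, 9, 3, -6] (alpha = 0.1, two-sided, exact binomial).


Step 1: Discard zero differences. Original n = 15; n_eff = number of nonzero differences = 15.
Nonzero differences (with sign): +8, -1, -2, +6, -1, +7, +8, -2, -9, -2, -8, +5, +9, +3, -6
Step 2: Count signs: positive = 7, negative = 8.
Step 3: Under H0: P(positive) = 0.5, so the number of positives S ~ Bin(15, 0.5).
Step 4: Two-sided exact p-value = sum of Bin(15,0.5) probabilities at or below the observed probability = 1.000000.
Step 5: alpha = 0.1. fail to reject H0.

n_eff = 15, pos = 7, neg = 8, p = 1.000000, fail to reject H0.


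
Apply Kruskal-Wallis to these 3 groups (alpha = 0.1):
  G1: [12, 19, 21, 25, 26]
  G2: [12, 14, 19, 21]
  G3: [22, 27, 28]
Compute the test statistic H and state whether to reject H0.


Step 1: Combine all N = 12 observations and assign midranks.
sorted (value, group, rank): (12,G1,1.5), (12,G2,1.5), (14,G2,3), (19,G1,4.5), (19,G2,4.5), (21,G1,6.5), (21,G2,6.5), (22,G3,8), (25,G1,9), (26,G1,10), (27,G3,11), (28,G3,12)
Step 2: Sum ranks within each group.
R_1 = 31.5 (n_1 = 5)
R_2 = 15.5 (n_2 = 4)
R_3 = 31 (n_3 = 3)
Step 3: H = 12/(N(N+1)) * sum(R_i^2/n_i) - 3(N+1)
     = 12/(12*13) * (31.5^2/5 + 15.5^2/4 + 31^2/3) - 3*13
     = 0.076923 * 578.846 - 39
     = 5.526603.
Step 4: Ties present; correction factor C = 1 - 18/(12^3 - 12) = 0.989510. Corrected H = 5.526603 / 0.989510 = 5.585188.
Step 5: Under H0, H ~ chi^2(2); p-value = 0.061262.
Step 6: alpha = 0.1. reject H0.

H = 5.5852, df = 2, p = 0.061262, reject H0.


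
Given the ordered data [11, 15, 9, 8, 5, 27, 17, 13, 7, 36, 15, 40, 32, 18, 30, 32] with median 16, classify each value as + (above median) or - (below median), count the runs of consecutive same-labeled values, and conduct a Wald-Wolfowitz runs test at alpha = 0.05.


Step 1: Compute median = 16; label A = above, B = below.
Labels in order: BBBBBAABBABAAAAA  (n_A = 8, n_B = 8)
Step 2: Count runs R = 6.
Step 3: Under H0 (random ordering), E[R] = 2*n_A*n_B/(n_A+n_B) + 1 = 2*8*8/16 + 1 = 9.0000.
        Var[R] = 2*n_A*n_B*(2*n_A*n_B - n_A - n_B) / ((n_A+n_B)^2 * (n_A+n_B-1)) = 14336/3840 = 3.7333.
        SD[R] = 1.9322.
Step 4: Continuity-corrected z = (R + 0.5 - E[R]) / SD[R] = (6 + 0.5 - 9.0000) / 1.9322 = -1.2939.
Step 5: Two-sided p-value via normal approximation = 2*(1 - Phi(|z|)) = 0.195709.
Step 6: alpha = 0.05. fail to reject H0.

R = 6, z = -1.2939, p = 0.195709, fail to reject H0.


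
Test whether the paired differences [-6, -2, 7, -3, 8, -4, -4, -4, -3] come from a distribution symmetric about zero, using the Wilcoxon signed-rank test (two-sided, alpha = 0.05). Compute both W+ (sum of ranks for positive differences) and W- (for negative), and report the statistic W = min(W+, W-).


Step 1: Drop any zero differences (none here) and take |d_i|.
|d| = [6, 2, 7, 3, 8, 4, 4, 4, 3]
Step 2: Midrank |d_i| (ties get averaged ranks).
ranks: |6|->7, |2|->1, |7|->8, |3|->2.5, |8|->9, |4|->5, |4|->5, |4|->5, |3|->2.5
Step 3: Attach original signs; sum ranks with positive sign and with negative sign.
W+ = 8 + 9 = 17
W- = 7 + 1 + 2.5 + 5 + 5 + 5 + 2.5 = 28
(Check: W+ + W- = 45 should equal n(n+1)/2 = 45.)
Step 4: Test statistic W = min(W+, W-) = 17.
Step 5: Ties in |d|, so use the tie-corrected normal approximation.
        E[W] = n(n+1)/4 = 9*10/4 = 22.5.
        Tie groups: |d|=3 (t=2), |d|=4 (t=3); sum(t^3 - t) = 30.
        Var[W] = n(n+1)(2n+1)/24 - sum(t^3-t)/48 = 1710/24 - 30/48 = 70.625.
        z = (W - E[W]) / sqrt(Var[W]) = (17 - 22.5) / 8.4039 = -0.6545.
        Two-sided p = 2*Phi(z) = 0.512815.
Step 6: alpha = 0.05. fail to reject H0.

W+ = 17, W- = 28, W = min = 17, p = 0.512815, fail to reject H0.


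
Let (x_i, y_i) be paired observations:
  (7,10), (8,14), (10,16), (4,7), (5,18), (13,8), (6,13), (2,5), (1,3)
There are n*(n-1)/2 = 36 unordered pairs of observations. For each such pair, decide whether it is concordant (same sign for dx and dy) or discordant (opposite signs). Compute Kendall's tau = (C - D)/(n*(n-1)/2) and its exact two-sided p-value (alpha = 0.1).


Step 1: Enumerate the 36 unordered pairs (i,j) with i<j and classify each by sign(x_j-x_i) * sign(y_j-y_i).
  (1,2):dx=+1,dy=+4->C; (1,3):dx=+3,dy=+6->C; (1,4):dx=-3,dy=-3->C; (1,5):dx=-2,dy=+8->D
  (1,6):dx=+6,dy=-2->D; (1,7):dx=-1,dy=+3->D; (1,8):dx=-5,dy=-5->C; (1,9):dx=-6,dy=-7->C
  (2,3):dx=+2,dy=+2->C; (2,4):dx=-4,dy=-7->C; (2,5):dx=-3,dy=+4->D; (2,6):dx=+5,dy=-6->D
  (2,7):dx=-2,dy=-1->C; (2,8):dx=-6,dy=-9->C; (2,9):dx=-7,dy=-11->C; (3,4):dx=-6,dy=-9->C
  (3,5):dx=-5,dy=+2->D; (3,6):dx=+3,dy=-8->D; (3,7):dx=-4,dy=-3->C; (3,8):dx=-8,dy=-11->C
  (3,9):dx=-9,dy=-13->C; (4,5):dx=+1,dy=+11->C; (4,6):dx=+9,dy=+1->C; (4,7):dx=+2,dy=+6->C
  (4,8):dx=-2,dy=-2->C; (4,9):dx=-3,dy=-4->C; (5,6):dx=+8,dy=-10->D; (5,7):dx=+1,dy=-5->D
  (5,8):dx=-3,dy=-13->C; (5,9):dx=-4,dy=-15->C; (6,7):dx=-7,dy=+5->D; (6,8):dx=-11,dy=-3->C
  (6,9):dx=-12,dy=-5->C; (7,8):dx=-4,dy=-8->C; (7,9):dx=-5,dy=-10->C; (8,9):dx=-1,dy=-2->C
Step 2: C = 26, D = 10, total pairs = 36.
Step 3: tau = (C - D)/(n(n-1)/2) = (26 - 10)/36 = 0.444444.
Step 4: Exact two-sided p-value (enumerate n! = 362880 permutations of y under H0): p = 0.119439.
Step 5: alpha = 0.1. fail to reject H0.

tau_b = 0.4444 (C=26, D=10), p = 0.119439, fail to reject H0.


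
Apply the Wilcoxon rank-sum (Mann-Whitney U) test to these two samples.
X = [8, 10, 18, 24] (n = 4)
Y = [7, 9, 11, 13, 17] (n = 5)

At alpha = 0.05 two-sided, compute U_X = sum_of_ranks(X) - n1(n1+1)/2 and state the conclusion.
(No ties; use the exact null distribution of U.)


Step 1: Combine and sort all 9 observations; assign midranks.
sorted (value, group): (7,Y), (8,X), (9,Y), (10,X), (11,Y), (13,Y), (17,Y), (18,X), (24,X)
ranks: 7->1, 8->2, 9->3, 10->4, 11->5, 13->6, 17->7, 18->8, 24->9
Step 2: Rank sum for X: R1 = 2 + 4 + 8 + 9 = 23.
Step 3: U_X = R1 - n1(n1+1)/2 = 23 - 4*5/2 = 23 - 10 = 13.
       U_Y = n1*n2 - U_X = 20 - 13 = 7.
Step 4: No ties, so the exact null distribution of U (based on enumerating the C(9,4) = 126 equally likely rank assignments) gives the two-sided p-value.
Step 5: p-value = 0.555556; compare to alpha = 0.05. fail to reject H0.

U_X = 13, p = 0.555556, fail to reject H0 at alpha = 0.05.


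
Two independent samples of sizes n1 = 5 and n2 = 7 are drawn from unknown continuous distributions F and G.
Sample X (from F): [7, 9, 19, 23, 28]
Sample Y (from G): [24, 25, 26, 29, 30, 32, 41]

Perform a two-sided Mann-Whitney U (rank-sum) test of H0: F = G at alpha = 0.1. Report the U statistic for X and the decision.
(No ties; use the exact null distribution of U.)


Step 1: Combine and sort all 12 observations; assign midranks.
sorted (value, group): (7,X), (9,X), (19,X), (23,X), (24,Y), (25,Y), (26,Y), (28,X), (29,Y), (30,Y), (32,Y), (41,Y)
ranks: 7->1, 9->2, 19->3, 23->4, 24->5, 25->6, 26->7, 28->8, 29->9, 30->10, 32->11, 41->12
Step 2: Rank sum for X: R1 = 1 + 2 + 3 + 4 + 8 = 18.
Step 3: U_X = R1 - n1(n1+1)/2 = 18 - 5*6/2 = 18 - 15 = 3.
       U_Y = n1*n2 - U_X = 35 - 3 = 32.
Step 4: No ties, so the exact null distribution of U (based on enumerating the C(12,5) = 792 equally likely rank assignments) gives the two-sided p-value.
Step 5: p-value = 0.017677; compare to alpha = 0.1. reject H0.

U_X = 3, p = 0.017677, reject H0 at alpha = 0.1.


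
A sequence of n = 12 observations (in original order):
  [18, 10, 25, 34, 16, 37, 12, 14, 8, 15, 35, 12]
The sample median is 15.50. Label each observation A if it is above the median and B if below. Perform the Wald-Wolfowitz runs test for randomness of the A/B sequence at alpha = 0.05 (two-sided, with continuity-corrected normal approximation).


Step 1: Compute median = 15.50; label A = above, B = below.
Labels in order: ABAAAABBBBAB  (n_A = 6, n_B = 6)
Step 2: Count runs R = 6.
Step 3: Under H0 (random ordering), E[R] = 2*n_A*n_B/(n_A+n_B) + 1 = 2*6*6/12 + 1 = 7.0000.
        Var[R] = 2*n_A*n_B*(2*n_A*n_B - n_A - n_B) / ((n_A+n_B)^2 * (n_A+n_B-1)) = 4320/1584 = 2.7273.
        SD[R] = 1.6514.
Step 4: Continuity-corrected z = (R + 0.5 - E[R]) / SD[R] = (6 + 0.5 - 7.0000) / 1.6514 = -0.3028.
Step 5: Two-sided p-value via normal approximation = 2*(1 - Phi(|z|)) = 0.762069.
Step 6: alpha = 0.05. fail to reject H0.

R = 6, z = -0.3028, p = 0.762069, fail to reject H0.


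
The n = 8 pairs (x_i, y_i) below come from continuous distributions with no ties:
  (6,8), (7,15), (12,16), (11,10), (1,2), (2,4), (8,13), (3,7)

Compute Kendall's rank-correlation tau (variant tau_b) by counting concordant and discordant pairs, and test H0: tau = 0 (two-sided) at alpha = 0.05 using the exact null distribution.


Step 1: Enumerate the 28 unordered pairs (i,j) with i<j and classify each by sign(x_j-x_i) * sign(y_j-y_i).
  (1,2):dx=+1,dy=+7->C; (1,3):dx=+6,dy=+8->C; (1,4):dx=+5,dy=+2->C; (1,5):dx=-5,dy=-6->C
  (1,6):dx=-4,dy=-4->C; (1,7):dx=+2,dy=+5->C; (1,8):dx=-3,dy=-1->C; (2,3):dx=+5,dy=+1->C
  (2,4):dx=+4,dy=-5->D; (2,5):dx=-6,dy=-13->C; (2,6):dx=-5,dy=-11->C; (2,7):dx=+1,dy=-2->D
  (2,8):dx=-4,dy=-8->C; (3,4):dx=-1,dy=-6->C; (3,5):dx=-11,dy=-14->C; (3,6):dx=-10,dy=-12->C
  (3,7):dx=-4,dy=-3->C; (3,8):dx=-9,dy=-9->C; (4,5):dx=-10,dy=-8->C; (4,6):dx=-9,dy=-6->C
  (4,7):dx=-3,dy=+3->D; (4,8):dx=-8,dy=-3->C; (5,6):dx=+1,dy=+2->C; (5,7):dx=+7,dy=+11->C
  (5,8):dx=+2,dy=+5->C; (6,7):dx=+6,dy=+9->C; (6,8):dx=+1,dy=+3->C; (7,8):dx=-5,dy=-6->C
Step 2: C = 25, D = 3, total pairs = 28.
Step 3: tau = (C - D)/(n(n-1)/2) = (25 - 3)/28 = 0.785714.
Step 4: Exact two-sided p-value (enumerate n! = 40320 permutations of y under H0): p = 0.005506.
Step 5: alpha = 0.05. reject H0.

tau_b = 0.7857 (C=25, D=3), p = 0.005506, reject H0.


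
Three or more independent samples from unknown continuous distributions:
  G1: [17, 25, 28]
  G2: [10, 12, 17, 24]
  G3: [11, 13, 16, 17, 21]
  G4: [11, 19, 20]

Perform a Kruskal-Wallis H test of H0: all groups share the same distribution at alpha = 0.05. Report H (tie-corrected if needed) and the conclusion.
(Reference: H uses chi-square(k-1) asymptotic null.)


Step 1: Combine all N = 15 observations and assign midranks.
sorted (value, group, rank): (10,G2,1), (11,G3,2.5), (11,G4,2.5), (12,G2,4), (13,G3,5), (16,G3,6), (17,G1,8), (17,G2,8), (17,G3,8), (19,G4,10), (20,G4,11), (21,G3,12), (24,G2,13), (25,G1,14), (28,G1,15)
Step 2: Sum ranks within each group.
R_1 = 37 (n_1 = 3)
R_2 = 26 (n_2 = 4)
R_3 = 33.5 (n_3 = 5)
R_4 = 23.5 (n_4 = 3)
Step 3: H = 12/(N(N+1)) * sum(R_i^2/n_i) - 3(N+1)
     = 12/(15*16) * (37^2/3 + 26^2/4 + 33.5^2/5 + 23.5^2/3) - 3*16
     = 0.050000 * 1033.87 - 48
     = 3.693333.
Step 4: Ties present; correction factor C = 1 - 30/(15^3 - 15) = 0.991071. Corrected H = 3.693333 / 0.991071 = 3.726607.
Step 5: Under H0, H ~ chi^2(3); p-value = 0.292539.
Step 6: alpha = 0.05. fail to reject H0.

H = 3.7266, df = 3, p = 0.292539, fail to reject H0.


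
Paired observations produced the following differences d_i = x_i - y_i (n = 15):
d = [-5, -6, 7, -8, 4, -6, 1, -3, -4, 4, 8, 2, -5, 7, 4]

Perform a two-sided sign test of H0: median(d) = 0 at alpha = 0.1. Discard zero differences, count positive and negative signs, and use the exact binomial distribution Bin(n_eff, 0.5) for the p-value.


Step 1: Discard zero differences. Original n = 15; n_eff = number of nonzero differences = 15.
Nonzero differences (with sign): -5, -6, +7, -8, +4, -6, +1, -3, -4, +4, +8, +2, -5, +7, +4
Step 2: Count signs: positive = 8, negative = 7.
Step 3: Under H0: P(positive) = 0.5, so the number of positives S ~ Bin(15, 0.5).
Step 4: Two-sided exact p-value = sum of Bin(15,0.5) probabilities at or below the observed probability = 1.000000.
Step 5: alpha = 0.1. fail to reject H0.

n_eff = 15, pos = 8, neg = 7, p = 1.000000, fail to reject H0.


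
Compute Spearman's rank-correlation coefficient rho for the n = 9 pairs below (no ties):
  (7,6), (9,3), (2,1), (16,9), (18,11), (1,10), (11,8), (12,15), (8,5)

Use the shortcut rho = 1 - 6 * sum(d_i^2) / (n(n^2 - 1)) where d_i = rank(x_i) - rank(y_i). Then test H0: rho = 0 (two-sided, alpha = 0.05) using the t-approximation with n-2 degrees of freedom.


Step 1: Rank x and y separately (midranks; no ties here).
rank(x): 7->3, 9->5, 2->2, 16->8, 18->9, 1->1, 11->6, 12->7, 8->4
rank(y): 6->4, 3->2, 1->1, 9->6, 11->8, 10->7, 8->5, 15->9, 5->3
Step 2: d_i = R_x(i) - R_y(i); compute d_i^2.
  (3-4)^2=1, (5-2)^2=9, (2-1)^2=1, (8-6)^2=4, (9-8)^2=1, (1-7)^2=36, (6-5)^2=1, (7-9)^2=4, (4-3)^2=1
sum(d^2) = 58.
Step 3: rho = 1 - 6*58 / (9*(9^2 - 1)) = 1 - 348/720 = 0.516667.
Step 4: Under H0, t = rho * sqrt((n-2)/(1-rho^2)) = 1.5966 ~ t(7).
Step 5: Two-sided p-value from the t-distribution with 7 df = 0.154390.
Step 6: alpha = 0.05. fail to reject H0.

rho = 0.5167, p = 0.154390, fail to reject H0 at alpha = 0.05.


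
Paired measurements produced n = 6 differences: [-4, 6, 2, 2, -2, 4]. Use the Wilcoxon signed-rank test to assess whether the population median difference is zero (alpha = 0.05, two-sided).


Step 1: Drop any zero differences (none here) and take |d_i|.
|d| = [4, 6, 2, 2, 2, 4]
Step 2: Midrank |d_i| (ties get averaged ranks).
ranks: |4|->4.5, |6|->6, |2|->2, |2|->2, |2|->2, |4|->4.5
Step 3: Attach original signs; sum ranks with positive sign and with negative sign.
W+ = 6 + 2 + 2 + 4.5 = 14.5
W- = 4.5 + 2 = 6.5
(Check: W+ + W- = 21 should equal n(n+1)/2 = 21.)
Step 4: Test statistic W = min(W+, W-) = 6.5.
Step 5: Ties in |d|, so use the tie-corrected normal approximation.
        E[W] = n(n+1)/4 = 6*7/4 = 10.5.
        Tie groups: |d|=2 (t=3), |d|=4 (t=2); sum(t^3 - t) = 30.
        Var[W] = n(n+1)(2n+1)/24 - sum(t^3-t)/48 = 546/24 - 30/48 = 22.125.
        z = (W - E[W]) / sqrt(Var[W]) = (6.5 - 10.5) / 4.7037 = -0.8504.
        Two-sided p = 2*Phi(z) = 0.395108.
Step 6: alpha = 0.05. fail to reject H0.

W+ = 14.5, W- = 6.5, W = min = 6.5, p = 0.395108, fail to reject H0.


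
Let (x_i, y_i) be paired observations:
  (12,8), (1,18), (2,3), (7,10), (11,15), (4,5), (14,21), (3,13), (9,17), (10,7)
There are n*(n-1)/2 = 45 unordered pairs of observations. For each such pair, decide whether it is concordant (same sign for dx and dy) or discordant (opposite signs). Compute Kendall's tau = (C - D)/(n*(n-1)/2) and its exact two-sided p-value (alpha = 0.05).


Step 1: Enumerate the 45 unordered pairs (i,j) with i<j and classify each by sign(x_j-x_i) * sign(y_j-y_i).
  (1,2):dx=-11,dy=+10->D; (1,3):dx=-10,dy=-5->C; (1,4):dx=-5,dy=+2->D; (1,5):dx=-1,dy=+7->D
  (1,6):dx=-8,dy=-3->C; (1,7):dx=+2,dy=+13->C; (1,8):dx=-9,dy=+5->D; (1,9):dx=-3,dy=+9->D
  (1,10):dx=-2,dy=-1->C; (2,3):dx=+1,dy=-15->D; (2,4):dx=+6,dy=-8->D; (2,5):dx=+10,dy=-3->D
  (2,6):dx=+3,dy=-13->D; (2,7):dx=+13,dy=+3->C; (2,8):dx=+2,dy=-5->D; (2,9):dx=+8,dy=-1->D
  (2,10):dx=+9,dy=-11->D; (3,4):dx=+5,dy=+7->C; (3,5):dx=+9,dy=+12->C; (3,6):dx=+2,dy=+2->C
  (3,7):dx=+12,dy=+18->C; (3,8):dx=+1,dy=+10->C; (3,9):dx=+7,dy=+14->C; (3,10):dx=+8,dy=+4->C
  (4,5):dx=+4,dy=+5->C; (4,6):dx=-3,dy=-5->C; (4,7):dx=+7,dy=+11->C; (4,8):dx=-4,dy=+3->D
  (4,9):dx=+2,dy=+7->C; (4,10):dx=+3,dy=-3->D; (5,6):dx=-7,dy=-10->C; (5,7):dx=+3,dy=+6->C
  (5,8):dx=-8,dy=-2->C; (5,9):dx=-2,dy=+2->D; (5,10):dx=-1,dy=-8->C; (6,7):dx=+10,dy=+16->C
  (6,8):dx=-1,dy=+8->D; (6,9):dx=+5,dy=+12->C; (6,10):dx=+6,dy=+2->C; (7,8):dx=-11,dy=-8->C
  (7,9):dx=-5,dy=-4->C; (7,10):dx=-4,dy=-14->C; (8,9):dx=+6,dy=+4->C; (8,10):dx=+7,dy=-6->D
  (9,10):dx=+1,dy=-10->D
Step 2: C = 27, D = 18, total pairs = 45.
Step 3: tau = (C - D)/(n(n-1)/2) = (27 - 18)/45 = 0.200000.
Step 4: Exact two-sided p-value (enumerate n! = 3628800 permutations of y under H0): p = 0.484313.
Step 5: alpha = 0.05. fail to reject H0.

tau_b = 0.2000 (C=27, D=18), p = 0.484313, fail to reject H0.


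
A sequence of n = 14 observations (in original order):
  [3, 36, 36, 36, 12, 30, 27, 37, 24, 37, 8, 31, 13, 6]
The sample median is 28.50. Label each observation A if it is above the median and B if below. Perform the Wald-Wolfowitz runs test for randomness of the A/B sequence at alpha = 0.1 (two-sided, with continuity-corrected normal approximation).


Step 1: Compute median = 28.50; label A = above, B = below.
Labels in order: BAAABABABABABB  (n_A = 7, n_B = 7)
Step 2: Count runs R = 11.
Step 3: Under H0 (random ordering), E[R] = 2*n_A*n_B/(n_A+n_B) + 1 = 2*7*7/14 + 1 = 8.0000.
        Var[R] = 2*n_A*n_B*(2*n_A*n_B - n_A - n_B) / ((n_A+n_B)^2 * (n_A+n_B-1)) = 8232/2548 = 3.2308.
        SD[R] = 1.7974.
Step 4: Continuity-corrected z = (R - 0.5 - E[R]) / SD[R] = (11 - 0.5 - 8.0000) / 1.7974 = 1.3909.
Step 5: Two-sided p-value via normal approximation = 2*(1 - Phi(|z|)) = 0.164264.
Step 6: alpha = 0.1. fail to reject H0.

R = 11, z = 1.3909, p = 0.164264, fail to reject H0.


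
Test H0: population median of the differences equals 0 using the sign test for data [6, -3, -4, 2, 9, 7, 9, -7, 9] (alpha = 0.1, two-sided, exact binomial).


Step 1: Discard zero differences. Original n = 9; n_eff = number of nonzero differences = 9.
Nonzero differences (with sign): +6, -3, -4, +2, +9, +7, +9, -7, +9
Step 2: Count signs: positive = 6, negative = 3.
Step 3: Under H0: P(positive) = 0.5, so the number of positives S ~ Bin(9, 0.5).
Step 4: Two-sided exact p-value = sum of Bin(9,0.5) probabilities at or below the observed probability = 0.507812.
Step 5: alpha = 0.1. fail to reject H0.

n_eff = 9, pos = 6, neg = 3, p = 0.507812, fail to reject H0.


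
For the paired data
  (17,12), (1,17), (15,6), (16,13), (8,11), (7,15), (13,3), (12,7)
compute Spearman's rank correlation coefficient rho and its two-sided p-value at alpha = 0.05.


Step 1: Rank x and y separately (midranks; no ties here).
rank(x): 17->8, 1->1, 15->6, 16->7, 8->3, 7->2, 13->5, 12->4
rank(y): 12->5, 17->8, 6->2, 13->6, 11->4, 15->7, 3->1, 7->3
Step 2: d_i = R_x(i) - R_y(i); compute d_i^2.
  (8-5)^2=9, (1-8)^2=49, (6-2)^2=16, (7-6)^2=1, (3-4)^2=1, (2-7)^2=25, (5-1)^2=16, (4-3)^2=1
sum(d^2) = 118.
Step 3: rho = 1 - 6*118 / (8*(8^2 - 1)) = 1 - 708/504 = -0.404762.
Step 4: Under H0, t = rho * sqrt((n-2)/(1-rho^2)) = -1.0842 ~ t(6).
Step 5: Two-sided p-value from the t-distribution with 6 df = 0.319889.
Step 6: alpha = 0.05. fail to reject H0.

rho = -0.4048, p = 0.319889, fail to reject H0 at alpha = 0.05.


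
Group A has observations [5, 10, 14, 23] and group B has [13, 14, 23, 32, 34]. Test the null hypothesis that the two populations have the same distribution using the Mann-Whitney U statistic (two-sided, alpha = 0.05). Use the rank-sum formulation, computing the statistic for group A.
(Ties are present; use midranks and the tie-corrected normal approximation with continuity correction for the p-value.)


Step 1: Combine and sort all 9 observations; assign midranks.
sorted (value, group): (5,X), (10,X), (13,Y), (14,X), (14,Y), (23,X), (23,Y), (32,Y), (34,Y)
ranks: 5->1, 10->2, 13->3, 14->4.5, 14->4.5, 23->6.5, 23->6.5, 32->8, 34->9
Step 2: Rank sum for X: R1 = 1 + 2 + 4.5 + 6.5 = 14.
Step 3: U_X = R1 - n1(n1+1)/2 = 14 - 4*5/2 = 14 - 10 = 4.
       U_Y = n1*n2 - U_X = 20 - 4 = 16.
Step 4: Ties are present, so use the tie-corrected normal approximation (with continuity correction) for the p-value.
Step 5: p-value = 0.174277; compare to alpha = 0.05. fail to reject H0.

U_X = 4, p = 0.174277, fail to reject H0 at alpha = 0.05.


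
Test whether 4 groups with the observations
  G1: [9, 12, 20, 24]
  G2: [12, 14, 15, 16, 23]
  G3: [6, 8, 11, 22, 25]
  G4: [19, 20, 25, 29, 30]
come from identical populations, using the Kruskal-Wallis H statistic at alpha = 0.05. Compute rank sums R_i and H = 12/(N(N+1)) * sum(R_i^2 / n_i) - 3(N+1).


Step 1: Combine all N = 19 observations and assign midranks.
sorted (value, group, rank): (6,G3,1), (8,G3,2), (9,G1,3), (11,G3,4), (12,G1,5.5), (12,G2,5.5), (14,G2,7), (15,G2,8), (16,G2,9), (19,G4,10), (20,G1,11.5), (20,G4,11.5), (22,G3,13), (23,G2,14), (24,G1,15), (25,G3,16.5), (25,G4,16.5), (29,G4,18), (30,G4,19)
Step 2: Sum ranks within each group.
R_1 = 35 (n_1 = 4)
R_2 = 43.5 (n_2 = 5)
R_3 = 36.5 (n_3 = 5)
R_4 = 75 (n_4 = 5)
Step 3: H = 12/(N(N+1)) * sum(R_i^2/n_i) - 3(N+1)
     = 12/(19*20) * (35^2/4 + 43.5^2/5 + 36.5^2/5 + 75^2/5) - 3*20
     = 0.031579 * 2076.15 - 60
     = 5.562632.
Step 4: Ties present; correction factor C = 1 - 18/(19^3 - 19) = 0.997368. Corrected H = 5.562632 / 0.997368 = 5.577309.
Step 5: Under H0, H ~ chi^2(3); p-value = 0.134087.
Step 6: alpha = 0.05. fail to reject H0.

H = 5.5773, df = 3, p = 0.134087, fail to reject H0.


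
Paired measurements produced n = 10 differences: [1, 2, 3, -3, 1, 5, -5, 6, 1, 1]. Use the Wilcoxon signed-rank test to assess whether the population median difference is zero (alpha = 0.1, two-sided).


Step 1: Drop any zero differences (none here) and take |d_i|.
|d| = [1, 2, 3, 3, 1, 5, 5, 6, 1, 1]
Step 2: Midrank |d_i| (ties get averaged ranks).
ranks: |1|->2.5, |2|->5, |3|->6.5, |3|->6.5, |1|->2.5, |5|->8.5, |5|->8.5, |6|->10, |1|->2.5, |1|->2.5
Step 3: Attach original signs; sum ranks with positive sign and with negative sign.
W+ = 2.5 + 5 + 6.5 + 2.5 + 8.5 + 10 + 2.5 + 2.5 = 40
W- = 6.5 + 8.5 = 15
(Check: W+ + W- = 55 should equal n(n+1)/2 = 55.)
Step 4: Test statistic W = min(W+, W-) = 15.
Step 5: Ties in |d|, so use the tie-corrected normal approximation.
        E[W] = n(n+1)/4 = 10*11/4 = 27.5.
        Tie groups: |d|=1 (t=4), |d|=3 (t=2), |d|=5 (t=2); sum(t^3 - t) = 72.
        Var[W] = n(n+1)(2n+1)/24 - sum(t^3-t)/48 = 2310/24 - 72/48 = 94.75.
        z = (W - E[W]) / sqrt(Var[W]) = (15 - 27.5) / 9.7340 = -1.2842.
        Two-sided p = 2*Phi(z) = 0.199085.
Step 6: alpha = 0.1. fail to reject H0.

W+ = 40, W- = 15, W = min = 15, p = 0.199085, fail to reject H0.


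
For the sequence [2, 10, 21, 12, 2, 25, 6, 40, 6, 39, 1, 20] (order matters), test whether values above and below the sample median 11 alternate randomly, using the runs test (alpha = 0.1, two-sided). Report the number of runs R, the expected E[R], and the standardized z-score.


Step 1: Compute median = 11; label A = above, B = below.
Labels in order: BBAABABABABA  (n_A = 6, n_B = 6)
Step 2: Count runs R = 10.
Step 3: Under H0 (random ordering), E[R] = 2*n_A*n_B/(n_A+n_B) + 1 = 2*6*6/12 + 1 = 7.0000.
        Var[R] = 2*n_A*n_B*(2*n_A*n_B - n_A - n_B) / ((n_A+n_B)^2 * (n_A+n_B-1)) = 4320/1584 = 2.7273.
        SD[R] = 1.6514.
Step 4: Continuity-corrected z = (R - 0.5 - E[R]) / SD[R] = (10 - 0.5 - 7.0000) / 1.6514 = 1.5138.
Step 5: Two-sided p-value via normal approximation = 2*(1 - Phi(|z|)) = 0.130070.
Step 6: alpha = 0.1. fail to reject H0.

R = 10, z = 1.5138, p = 0.130070, fail to reject H0.


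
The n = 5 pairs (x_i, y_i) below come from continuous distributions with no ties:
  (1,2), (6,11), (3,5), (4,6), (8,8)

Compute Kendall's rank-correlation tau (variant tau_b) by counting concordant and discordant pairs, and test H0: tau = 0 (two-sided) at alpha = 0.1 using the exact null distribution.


Step 1: Enumerate the 10 unordered pairs (i,j) with i<j and classify each by sign(x_j-x_i) * sign(y_j-y_i).
  (1,2):dx=+5,dy=+9->C; (1,3):dx=+2,dy=+3->C; (1,4):dx=+3,dy=+4->C; (1,5):dx=+7,dy=+6->C
  (2,3):dx=-3,dy=-6->C; (2,4):dx=-2,dy=-5->C; (2,5):dx=+2,dy=-3->D; (3,4):dx=+1,dy=+1->C
  (3,5):dx=+5,dy=+3->C; (4,5):dx=+4,dy=+2->C
Step 2: C = 9, D = 1, total pairs = 10.
Step 3: tau = (C - D)/(n(n-1)/2) = (9 - 1)/10 = 0.800000.
Step 4: Exact two-sided p-value (enumerate n! = 120 permutations of y under H0): p = 0.083333.
Step 5: alpha = 0.1. reject H0.

tau_b = 0.8000 (C=9, D=1), p = 0.083333, reject H0.


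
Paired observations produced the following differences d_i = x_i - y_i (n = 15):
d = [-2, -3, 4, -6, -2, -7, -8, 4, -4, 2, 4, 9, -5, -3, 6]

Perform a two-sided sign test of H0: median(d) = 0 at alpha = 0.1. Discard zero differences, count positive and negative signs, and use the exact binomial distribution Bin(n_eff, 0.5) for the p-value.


Step 1: Discard zero differences. Original n = 15; n_eff = number of nonzero differences = 15.
Nonzero differences (with sign): -2, -3, +4, -6, -2, -7, -8, +4, -4, +2, +4, +9, -5, -3, +6
Step 2: Count signs: positive = 6, negative = 9.
Step 3: Under H0: P(positive) = 0.5, so the number of positives S ~ Bin(15, 0.5).
Step 4: Two-sided exact p-value = sum of Bin(15,0.5) probabilities at or below the observed probability = 0.607239.
Step 5: alpha = 0.1. fail to reject H0.

n_eff = 15, pos = 6, neg = 9, p = 0.607239, fail to reject H0.


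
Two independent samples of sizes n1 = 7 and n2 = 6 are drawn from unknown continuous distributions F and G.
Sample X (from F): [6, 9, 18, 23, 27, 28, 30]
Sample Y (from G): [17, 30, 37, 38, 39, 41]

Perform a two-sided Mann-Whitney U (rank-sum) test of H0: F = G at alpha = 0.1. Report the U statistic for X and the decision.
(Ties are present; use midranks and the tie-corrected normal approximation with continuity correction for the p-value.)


Step 1: Combine and sort all 13 observations; assign midranks.
sorted (value, group): (6,X), (9,X), (17,Y), (18,X), (23,X), (27,X), (28,X), (30,X), (30,Y), (37,Y), (38,Y), (39,Y), (41,Y)
ranks: 6->1, 9->2, 17->3, 18->4, 23->5, 27->6, 28->7, 30->8.5, 30->8.5, 37->10, 38->11, 39->12, 41->13
Step 2: Rank sum for X: R1 = 1 + 2 + 4 + 5 + 6 + 7 + 8.5 = 33.5.
Step 3: U_X = R1 - n1(n1+1)/2 = 33.5 - 7*8/2 = 33.5 - 28 = 5.5.
       U_Y = n1*n2 - U_X = 42 - 5.5 = 36.5.
Step 4: Ties are present, so use the tie-corrected normal approximation (with continuity correction) for the p-value.
Step 5: p-value = 0.031888; compare to alpha = 0.1. reject H0.

U_X = 5.5, p = 0.031888, reject H0 at alpha = 0.1.


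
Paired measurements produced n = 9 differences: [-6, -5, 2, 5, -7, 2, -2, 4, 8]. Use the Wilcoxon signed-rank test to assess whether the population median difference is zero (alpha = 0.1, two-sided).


Step 1: Drop any zero differences (none here) and take |d_i|.
|d| = [6, 5, 2, 5, 7, 2, 2, 4, 8]
Step 2: Midrank |d_i| (ties get averaged ranks).
ranks: |6|->7, |5|->5.5, |2|->2, |5|->5.5, |7|->8, |2|->2, |2|->2, |4|->4, |8|->9
Step 3: Attach original signs; sum ranks with positive sign and with negative sign.
W+ = 2 + 5.5 + 2 + 4 + 9 = 22.5
W- = 7 + 5.5 + 8 + 2 = 22.5
(Check: W+ + W- = 45 should equal n(n+1)/2 = 45.)
Step 4: Test statistic W = min(W+, W-) = 22.5.
Step 5: Ties in |d|, so use the tie-corrected normal approximation.
        E[W] = n(n+1)/4 = 9*10/4 = 22.5.
        Tie groups: |d|=2 (t=3), |d|=5 (t=2); sum(t^3 - t) = 30.
        Var[W] = n(n+1)(2n+1)/24 - sum(t^3-t)/48 = 1710/24 - 30/48 = 70.625.
        z = (W - E[W]) / sqrt(Var[W]) = (22.5 - 22.5) / 8.4039 = 0.0000.
        Two-sided p = 2*Phi(z) = 1.000000.
Step 6: alpha = 0.1. fail to reject H0.

W+ = 22.5, W- = 22.5, W = min = 22.5, p = 1.000000, fail to reject H0.


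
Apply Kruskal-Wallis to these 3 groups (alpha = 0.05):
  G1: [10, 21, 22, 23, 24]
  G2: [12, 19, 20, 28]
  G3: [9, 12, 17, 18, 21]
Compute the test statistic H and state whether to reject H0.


Step 1: Combine all N = 14 observations and assign midranks.
sorted (value, group, rank): (9,G3,1), (10,G1,2), (12,G2,3.5), (12,G3,3.5), (17,G3,5), (18,G3,6), (19,G2,7), (20,G2,8), (21,G1,9.5), (21,G3,9.5), (22,G1,11), (23,G1,12), (24,G1,13), (28,G2,14)
Step 2: Sum ranks within each group.
R_1 = 47.5 (n_1 = 5)
R_2 = 32.5 (n_2 = 4)
R_3 = 25 (n_3 = 5)
Step 3: H = 12/(N(N+1)) * sum(R_i^2/n_i) - 3(N+1)
     = 12/(14*15) * (47.5^2/5 + 32.5^2/4 + 25^2/5) - 3*15
     = 0.057143 * 840.312 - 45
     = 3.017857.
Step 4: Ties present; correction factor C = 1 - 12/(14^3 - 14) = 0.995604. Corrected H = 3.017857 / 0.995604 = 3.031181.
Step 5: Under H0, H ~ chi^2(2); p-value = 0.219678.
Step 6: alpha = 0.05. fail to reject H0.

H = 3.0312, df = 2, p = 0.219678, fail to reject H0.


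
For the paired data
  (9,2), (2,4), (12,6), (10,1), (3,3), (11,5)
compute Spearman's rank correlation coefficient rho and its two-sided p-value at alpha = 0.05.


Step 1: Rank x and y separately (midranks; no ties here).
rank(x): 9->3, 2->1, 12->6, 10->4, 3->2, 11->5
rank(y): 2->2, 4->4, 6->6, 1->1, 3->3, 5->5
Step 2: d_i = R_x(i) - R_y(i); compute d_i^2.
  (3-2)^2=1, (1-4)^2=9, (6-6)^2=0, (4-1)^2=9, (2-3)^2=1, (5-5)^2=0
sum(d^2) = 20.
Step 3: rho = 1 - 6*20 / (6*(6^2 - 1)) = 1 - 120/210 = 0.428571.
Step 4: Under H0, t = rho * sqrt((n-2)/(1-rho^2)) = 0.9487 ~ t(4).
Step 5: Two-sided p-value from the t-distribution with 4 df = 0.396501.
Step 6: alpha = 0.05. fail to reject H0.

rho = 0.4286, p = 0.396501, fail to reject H0 at alpha = 0.05.


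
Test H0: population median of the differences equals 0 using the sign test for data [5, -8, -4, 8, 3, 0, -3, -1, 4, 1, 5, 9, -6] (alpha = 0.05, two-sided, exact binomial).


Step 1: Discard zero differences. Original n = 13; n_eff = number of nonzero differences = 12.
Nonzero differences (with sign): +5, -8, -4, +8, +3, -3, -1, +4, +1, +5, +9, -6
Step 2: Count signs: positive = 7, negative = 5.
Step 3: Under H0: P(positive) = 0.5, so the number of positives S ~ Bin(12, 0.5).
Step 4: Two-sided exact p-value = sum of Bin(12,0.5) probabilities at or below the observed probability = 0.774414.
Step 5: alpha = 0.05. fail to reject H0.

n_eff = 12, pos = 7, neg = 5, p = 0.774414, fail to reject H0.


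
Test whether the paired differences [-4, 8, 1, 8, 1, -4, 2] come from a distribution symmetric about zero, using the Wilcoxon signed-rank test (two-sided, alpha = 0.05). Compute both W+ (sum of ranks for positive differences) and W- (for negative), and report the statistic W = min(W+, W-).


Step 1: Drop any zero differences (none here) and take |d_i|.
|d| = [4, 8, 1, 8, 1, 4, 2]
Step 2: Midrank |d_i| (ties get averaged ranks).
ranks: |4|->4.5, |8|->6.5, |1|->1.5, |8|->6.5, |1|->1.5, |4|->4.5, |2|->3
Step 3: Attach original signs; sum ranks with positive sign and with negative sign.
W+ = 6.5 + 1.5 + 6.5 + 1.5 + 3 = 19
W- = 4.5 + 4.5 = 9
(Check: W+ + W- = 28 should equal n(n+1)/2 = 28.)
Step 4: Test statistic W = min(W+, W-) = 9.
Step 5: Ties in |d|, so use the tie-corrected normal approximation.
        E[W] = n(n+1)/4 = 7*8/4 = 14.
        Tie groups: |d|=1 (t=2), |d|=4 (t=2), |d|=8 (t=2); sum(t^3 - t) = 18.
        Var[W] = n(n+1)(2n+1)/24 - sum(t^3-t)/48 = 840/24 - 18/48 = 34.625.
        z = (W - E[W]) / sqrt(Var[W]) = (9 - 14) / 5.8843 = -0.8497.
        Two-sided p = 2*Phi(z) = 0.395482.
Step 6: alpha = 0.05. fail to reject H0.

W+ = 19, W- = 9, W = min = 9, p = 0.395482, fail to reject H0.


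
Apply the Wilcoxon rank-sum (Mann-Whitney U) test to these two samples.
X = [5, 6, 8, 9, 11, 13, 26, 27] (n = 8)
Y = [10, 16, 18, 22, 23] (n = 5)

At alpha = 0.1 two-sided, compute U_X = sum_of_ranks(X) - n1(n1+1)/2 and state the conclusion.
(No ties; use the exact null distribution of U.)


Step 1: Combine and sort all 13 observations; assign midranks.
sorted (value, group): (5,X), (6,X), (8,X), (9,X), (10,Y), (11,X), (13,X), (16,Y), (18,Y), (22,Y), (23,Y), (26,X), (27,X)
ranks: 5->1, 6->2, 8->3, 9->4, 10->5, 11->6, 13->7, 16->8, 18->9, 22->10, 23->11, 26->12, 27->13
Step 2: Rank sum for X: R1 = 1 + 2 + 3 + 4 + 6 + 7 + 12 + 13 = 48.
Step 3: U_X = R1 - n1(n1+1)/2 = 48 - 8*9/2 = 48 - 36 = 12.
       U_Y = n1*n2 - U_X = 40 - 12 = 28.
Step 4: No ties, so the exact null distribution of U (based on enumerating the C(13,8) = 1287 equally likely rank assignments) gives the two-sided p-value.
Step 5: p-value = 0.284382; compare to alpha = 0.1. fail to reject H0.

U_X = 12, p = 0.284382, fail to reject H0 at alpha = 0.1.
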